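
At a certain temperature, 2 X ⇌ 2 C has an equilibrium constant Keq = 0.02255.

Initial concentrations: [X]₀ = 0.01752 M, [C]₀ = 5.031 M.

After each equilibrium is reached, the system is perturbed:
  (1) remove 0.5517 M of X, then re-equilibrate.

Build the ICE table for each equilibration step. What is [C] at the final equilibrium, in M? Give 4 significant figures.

[C]_eq = 0.5871 M

Q₀ = 8.2459e+04 vs Keq = 0.02255 ⇒ Q>K, reverse
Step 1:
                  X         C
  I         0.01752     5.031
  C           4.372    -4.372
  E           4.389    0.6591
  solve Keq expr → x = -2.186; check Q = 0.02255
Then remove 0.5517 M of X.
Step 2:
                  X         C
  I           3.838    0.6591
  C         0.07203  -0.07203
  E            3.91    0.5871
  solve Keq expr → x = -0.03602; check Q = 0.02255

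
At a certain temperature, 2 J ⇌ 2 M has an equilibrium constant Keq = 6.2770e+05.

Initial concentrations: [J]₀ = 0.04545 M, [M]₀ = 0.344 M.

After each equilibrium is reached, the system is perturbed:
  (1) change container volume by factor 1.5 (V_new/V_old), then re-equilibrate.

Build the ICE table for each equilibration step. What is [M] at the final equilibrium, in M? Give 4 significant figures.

[M]_eq = 0.2593 M

Q₀ = 57.29 vs Keq = 6.2770e+05 ⇒ Q<K, forward
Step 1:
                  J         M
  I         0.04545     0.344
  C        -0.04496   0.04496
  E       4.9094e-04     0.389
  solve Keq expr → x = 0.02248; check Q = 6.2770e+05
Then change container volume by factor 1.5 (V_new/V_old).
Step 2:
                  J         M
  I       3.2729e-04    0.2593
  C               0         0
  E       3.2729e-04    0.2593
  solve Keq expr → x = 0; check Q = 6.2770e+05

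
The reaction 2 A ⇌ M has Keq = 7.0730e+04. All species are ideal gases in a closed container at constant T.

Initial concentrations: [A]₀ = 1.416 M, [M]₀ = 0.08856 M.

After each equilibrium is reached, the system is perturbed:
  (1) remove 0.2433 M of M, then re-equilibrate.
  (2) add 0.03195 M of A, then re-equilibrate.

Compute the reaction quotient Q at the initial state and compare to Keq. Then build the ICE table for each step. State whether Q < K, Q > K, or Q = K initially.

Q₀ = 0.04417; Q < K (proceeds forward)

Q₀ = 0.04417 vs Keq = 7.0730e+04 ⇒ Q<K, forward
Step 1:
                   A          M
  Initial      1.416    0.08856
  Change      -1.413     0.7063
  Equil     0.003352     0.7949
  solve Keq expr → x = 0.7063; check Q = 7.0730e+04
Then remove 0.2433 M of M.
Step 2:
                   A          M
  Initial   0.003352     0.5516
  Change  -5.5908e-04 2.7954e-04
  Equil     0.002793     0.5519
  solve Keq expr → x = 2.7954e-04; check Q = 7.0730e+04
Then add 0.03195 M of A.
Step 3:
                   A          M
  Initial    0.03474     0.5519
  Change    -0.03191    0.01595
  Equil     0.002833     0.5678
  solve Keq expr → x = 0.01595; check Q = 7.0730e+04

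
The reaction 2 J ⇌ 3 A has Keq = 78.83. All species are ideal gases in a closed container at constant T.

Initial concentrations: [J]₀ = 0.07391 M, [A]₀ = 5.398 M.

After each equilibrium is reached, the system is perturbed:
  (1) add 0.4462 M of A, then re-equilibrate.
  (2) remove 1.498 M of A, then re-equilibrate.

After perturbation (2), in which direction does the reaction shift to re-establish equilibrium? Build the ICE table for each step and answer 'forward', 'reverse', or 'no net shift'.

Q₀ = 2.8793e+04 vs Keq = 78.83 ⇒ Q>K, reverse
Step 1:
                    J           A
  Initial     0.07391       5.398
  Change       0.8626      -1.294
  Equil        0.9365       4.104
  solve Keq expr → x = -0.4313; check Q = 78.83
Then add 0.4462 M of A.
Step 2:
                    J           A
  Initial      0.9365        4.55
  Change       0.1021     -0.1531
  Equil         1.039       4.397
  solve Keq expr → x = -0.05104; check Q = 78.83
Then remove 1.498 M of A.
Step 3:
                    J           A
  Initial       1.039       2.899
  Change      -0.3329      0.4993
  Equil        0.7057       3.399
  solve Keq expr → x = 0.1664; check Q = 78.83

Direction: forward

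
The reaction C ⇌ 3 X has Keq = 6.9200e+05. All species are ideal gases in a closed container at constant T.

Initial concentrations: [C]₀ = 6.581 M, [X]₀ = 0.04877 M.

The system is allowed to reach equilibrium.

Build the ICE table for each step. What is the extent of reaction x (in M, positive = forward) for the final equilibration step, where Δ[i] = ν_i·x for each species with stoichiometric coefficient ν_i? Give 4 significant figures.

Q₀ = 1.7627e-05 vs Keq = 6.9200e+05 ⇒ Q<K, forward
Step 1:
                    C           X
  init          6.581     0.04877
  Δ             -6.57       19.71
  eq          0.01115       19.76
  solve Keq expr → x = 6.57; check Q = 6.9200e+05

x = 6.57 M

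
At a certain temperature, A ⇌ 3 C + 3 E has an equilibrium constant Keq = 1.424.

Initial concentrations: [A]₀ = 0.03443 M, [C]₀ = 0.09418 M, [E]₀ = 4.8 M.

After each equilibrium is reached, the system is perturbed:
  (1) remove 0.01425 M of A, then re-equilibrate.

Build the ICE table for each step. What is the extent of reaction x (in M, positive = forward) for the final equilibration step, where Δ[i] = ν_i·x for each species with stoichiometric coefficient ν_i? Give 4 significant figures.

x = -0.002841 M

Q₀ = 2.683 vs Keq = 1.424 ⇒ Q>K, reverse
Step 1:
                    A           C           E
  init        0.03443     0.09418         4.8
  Δ          0.004773    -0.01432    -0.01432
  eq           0.0392     0.07986       4.786
  solve Keq expr → x = -0.004773; check Q = 1.424
Then remove 0.01425 M of A.
Step 2:
                    A           C           E
  init        0.02495     0.07986       4.786
  Δ          0.002841   -0.008523   -0.008523
  eq          0.02779     0.07134       4.777
  solve Keq expr → x = -0.002841; check Q = 1.424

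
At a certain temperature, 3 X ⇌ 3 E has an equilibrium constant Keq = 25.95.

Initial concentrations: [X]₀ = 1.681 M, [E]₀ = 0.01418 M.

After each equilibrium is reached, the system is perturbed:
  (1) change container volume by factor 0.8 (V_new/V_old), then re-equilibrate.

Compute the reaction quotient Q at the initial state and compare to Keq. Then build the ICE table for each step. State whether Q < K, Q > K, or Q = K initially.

Q₀ = 6.0024e-07; Q < K (proceeds forward)

Q₀ = 6.0024e-07 vs Keq = 25.95 ⇒ Q<K, forward
Step 1:
                    X           E
  I             1.681     0.01418
  C            -1.253       1.253
  E             0.428       1.267
  solve Keq expr → x = 0.4177; check Q = 25.95
Then change container volume by factor 0.8 (V_new/V_old).
Step 2:
                    X           E
  I             0.535       1.584
  C                 0           0
  E             0.535       1.584
  solve Keq expr → x = 0; check Q = 25.95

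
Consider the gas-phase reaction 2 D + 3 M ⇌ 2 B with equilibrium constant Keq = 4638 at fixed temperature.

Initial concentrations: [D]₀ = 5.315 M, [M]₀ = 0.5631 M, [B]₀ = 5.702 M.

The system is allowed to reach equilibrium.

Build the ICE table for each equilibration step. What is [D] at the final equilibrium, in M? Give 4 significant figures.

[D]_eq = 4.985 M

Q₀ = 6.446 vs Keq = 4638 ⇒ Q<K, forward
Step 1:
                   D          M          B
  Initial      5.315     0.5631      5.702
  Change       -0.33     -0.495       0.33
  Equil        4.985    0.06809      6.032
  solve Keq expr → x = 0.165; check Q = 4638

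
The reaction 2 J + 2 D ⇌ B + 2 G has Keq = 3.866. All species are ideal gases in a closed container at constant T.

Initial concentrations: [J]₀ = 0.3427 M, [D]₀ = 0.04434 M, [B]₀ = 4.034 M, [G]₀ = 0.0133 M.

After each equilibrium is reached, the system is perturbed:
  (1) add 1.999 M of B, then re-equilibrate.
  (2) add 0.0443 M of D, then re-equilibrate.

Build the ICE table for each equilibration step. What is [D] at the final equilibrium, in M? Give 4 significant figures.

Q₀ = 3.09 vs Keq = 3.866 ⇒ Q<K, forward
Step 1:
                    J           D           B           G
  init         0.3427     0.04434       4.034      0.0133
  Δ         -0.001143   -0.001143  5.7140e-04    0.001143
  eq           0.3416      0.0432       4.035     0.01444
  solve Keq expr → x = 5.7140e-04; check Q = 3.866
Then add 1.999 M of B.
Step 2:
                    J           D           B           G
  init         0.3416      0.0432       6.034     0.01444
  Δ          0.002009    0.002009   -0.001005   -0.002009
  eq           0.3436     0.04521       6.033     0.01243
  solve Keq expr → x = -0.001005; check Q = 3.866
Then add 0.0443 M of D.
Step 3:
                    J           D           B           G
  init         0.3436     0.08951       6.033     0.01243
  Δ         -0.009091   -0.009091    0.004545    0.009091
  eq           0.3345     0.08042       6.037     0.02152
  solve Keq expr → x = 0.004545; check Q = 3.866

[D]_eq = 0.08042 M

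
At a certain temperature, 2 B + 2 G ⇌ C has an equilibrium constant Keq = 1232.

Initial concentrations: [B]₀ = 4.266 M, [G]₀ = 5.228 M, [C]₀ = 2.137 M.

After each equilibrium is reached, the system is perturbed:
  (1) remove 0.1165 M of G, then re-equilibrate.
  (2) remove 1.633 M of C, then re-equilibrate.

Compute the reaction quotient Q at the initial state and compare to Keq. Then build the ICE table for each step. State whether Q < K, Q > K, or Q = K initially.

Q₀ = 0.004296; Q < K (proceeds forward)

Q₀ = 0.004296 vs Keq = 1232 ⇒ Q<K, forward
Step 1:
                  B         G         C
  Initial     4.266     5.228     2.137
  Change     -4.208    -4.208     2.104
  Equil     0.05755      1.02     4.241
  solve Keq expr → x = 2.104; check Q = 1232
Then remove 0.1165 M of G.
Step 2:
                  B         G         C
  Initial   0.05755     0.903     4.241
  Change   0.006905  0.006905 -0.003452
  Equil     0.06445      0.91     4.238
  solve Keq expr → x = -0.003452; check Q = 1232
Then remove 1.633 M of C.
Step 3:
                  B         G         C
  Initial   0.06445      0.91     2.605
  Change   -0.01312  -0.01312  0.006559
  Equil     0.05133    0.8968     2.611
  solve Keq expr → x = 0.006559; check Q = 1232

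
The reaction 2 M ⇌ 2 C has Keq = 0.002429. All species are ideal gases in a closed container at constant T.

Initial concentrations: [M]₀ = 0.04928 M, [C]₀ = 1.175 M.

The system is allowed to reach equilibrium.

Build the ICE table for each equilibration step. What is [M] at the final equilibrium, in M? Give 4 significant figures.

[M]_eq = 1.167 M

Q₀ = 568.5 vs Keq = 0.002429 ⇒ Q>K, reverse
Step 1:
                    M           C
  init        0.04928       1.175
  Δ             1.117      -1.117
  eq            1.167      0.0575
  solve Keq expr → x = -0.5587; check Q = 0.002429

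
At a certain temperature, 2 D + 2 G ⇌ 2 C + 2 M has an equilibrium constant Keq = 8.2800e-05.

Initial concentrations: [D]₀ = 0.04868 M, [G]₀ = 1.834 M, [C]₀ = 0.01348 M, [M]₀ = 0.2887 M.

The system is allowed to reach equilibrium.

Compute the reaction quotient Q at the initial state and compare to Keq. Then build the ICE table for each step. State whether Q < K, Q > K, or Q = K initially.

Q₀ = 0.0019 vs Keq = 8.2800e-05 ⇒ Q>K, reverse
Step 1:
                   D          G          C          M
  init       0.04868      1.834    0.01348     0.2887
  Δ         0.009951   0.009951  -0.009951  -0.009951
  eq         0.05863      1.844   0.003529     0.2787
  solve Keq expr → x = -0.004975; check Q = 8.2800e-05

Q₀ = 0.0019; Q > K (proceeds reverse)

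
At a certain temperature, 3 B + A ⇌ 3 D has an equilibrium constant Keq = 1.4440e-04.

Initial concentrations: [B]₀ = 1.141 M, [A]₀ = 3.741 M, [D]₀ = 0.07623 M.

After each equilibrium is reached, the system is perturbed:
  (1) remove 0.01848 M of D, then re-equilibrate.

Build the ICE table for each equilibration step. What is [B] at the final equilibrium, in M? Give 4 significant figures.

Q₀ = 7.9714e-05 vs Keq = 1.4440e-04 ⇒ Q<K, forward
Step 1:
                    B           A           D
  Initial       1.141       3.741     0.07623
  Change      -0.0154   -0.005133      0.0154
  Equil         1.126       3.736     0.09163
  solve Keq expr → x = 0.005133; check Q = 1.4440e-04
Then remove 0.01848 M of D.
Step 2:
                    B           A           D
  Initial       1.126       3.736     0.07315
  Change     -0.01705   -0.005682     0.01705
  Equil         1.109        3.73      0.0902
  solve Keq expr → x = 0.005682; check Q = 1.4440e-04

[B]_eq = 1.109 M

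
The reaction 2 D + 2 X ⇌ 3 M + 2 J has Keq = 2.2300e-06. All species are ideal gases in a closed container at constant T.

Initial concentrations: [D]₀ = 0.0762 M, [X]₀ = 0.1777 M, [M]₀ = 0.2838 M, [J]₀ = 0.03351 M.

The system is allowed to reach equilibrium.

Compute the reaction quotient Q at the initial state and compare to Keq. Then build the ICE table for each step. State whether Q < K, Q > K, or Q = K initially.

Q₀ = 0.14 vs Keq = 2.2300e-06 ⇒ Q>K, reverse
Step 1:
                  D         X         M         J
  I          0.0762    0.1777    0.2838   0.03351
  C         0.03321   0.03321  -0.04981  -0.03321
  E          0.1094    0.2109     0.234 3.0442e-04
  solve Keq expr → x = -0.0166; check Q = 2.2300e-06

Q₀ = 0.14; Q > K (proceeds reverse)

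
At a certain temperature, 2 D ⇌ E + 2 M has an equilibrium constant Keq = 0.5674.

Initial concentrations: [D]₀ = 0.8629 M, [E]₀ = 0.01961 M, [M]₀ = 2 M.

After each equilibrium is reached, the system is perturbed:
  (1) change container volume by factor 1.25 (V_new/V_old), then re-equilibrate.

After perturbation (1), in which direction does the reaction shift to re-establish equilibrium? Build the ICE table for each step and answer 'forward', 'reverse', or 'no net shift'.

Direction: forward

Q₀ = 0.1053 vs Keq = 0.5674 ⇒ Q<K, forward
Step 1:
                    D           E           M
  Initial      0.8629     0.01961           2
  Change      -0.1069     0.05345      0.1069
  Equil         0.756     0.07306       2.107
  solve Keq expr → x = 0.05345; check Q = 0.5674
Then change container volume by factor 1.25 (V_new/V_old).
Step 2:
                    D           E           M
  Initial      0.6048     0.05844       1.686
  Change     -0.01785    0.008927     0.01785
  Equil         0.587     0.06737       1.703
  solve Keq expr → x = 0.008927; check Q = 0.5674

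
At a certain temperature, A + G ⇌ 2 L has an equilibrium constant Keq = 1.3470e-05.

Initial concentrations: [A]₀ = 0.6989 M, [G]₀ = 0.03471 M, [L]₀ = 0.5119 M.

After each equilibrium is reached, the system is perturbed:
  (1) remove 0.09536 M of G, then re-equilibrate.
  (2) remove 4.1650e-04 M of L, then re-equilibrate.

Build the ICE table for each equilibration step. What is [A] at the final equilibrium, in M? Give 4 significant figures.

[A]_eq = 0.9539 M

Q₀ = 10.8 vs Keq = 1.3470e-05 ⇒ Q>K, reverse
Step 1:
                  A         G         L
  I          0.6989   0.03471    0.5119
  C           0.255     0.255     -0.51
  E          0.9539    0.2897  0.001929
  solve Keq expr → x = -0.255; check Q = 1.3470e-05
Then remove 0.09536 M of G.
Step 2:
                  A         G         L
  I          0.9539    0.1943  0.001929
  C       1.7414e-04 1.7414e-04 -3.4828e-04
  E          0.9541    0.1945  0.001581
  solve Keq expr → x = -1.7414e-04; check Q = 1.3470e-05
Then remove 4.1650e-04 M of L.
Step 3:
                  A         G         L
  I          0.9541    0.1945  0.001165
  C       -2.0774e-04 -2.0774e-04 4.1548e-04
  E          0.9539    0.1943   0.00158
  solve Keq expr → x = 2.0774e-04; check Q = 1.3470e-05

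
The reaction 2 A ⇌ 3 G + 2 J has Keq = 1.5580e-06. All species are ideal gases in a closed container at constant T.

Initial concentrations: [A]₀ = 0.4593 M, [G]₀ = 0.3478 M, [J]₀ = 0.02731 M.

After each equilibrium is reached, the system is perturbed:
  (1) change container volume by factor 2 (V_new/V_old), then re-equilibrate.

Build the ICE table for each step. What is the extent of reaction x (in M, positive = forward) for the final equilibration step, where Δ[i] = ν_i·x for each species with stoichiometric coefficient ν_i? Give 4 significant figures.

x = 0.001454 M

Q₀ = 1.4874e-04 vs Keq = 1.5580e-06 ⇒ Q>K, reverse
Step 1:
                   A          G          J
  I           0.4593     0.3478    0.02731
  C          0.02385   -0.03577   -0.02385
  E           0.4831      0.312    0.00346
  solve Keq expr → x = -0.01192; check Q = 1.5580e-06
Then change container volume by factor 2 (V_new/V_old).
Step 2:
                   A          G          J
  I           0.2416      0.156    0.00173
  C        -0.002908   0.004363   0.002908
  E           0.2387     0.1604   0.004638
  solve Keq expr → x = 0.001454; check Q = 1.5580e-06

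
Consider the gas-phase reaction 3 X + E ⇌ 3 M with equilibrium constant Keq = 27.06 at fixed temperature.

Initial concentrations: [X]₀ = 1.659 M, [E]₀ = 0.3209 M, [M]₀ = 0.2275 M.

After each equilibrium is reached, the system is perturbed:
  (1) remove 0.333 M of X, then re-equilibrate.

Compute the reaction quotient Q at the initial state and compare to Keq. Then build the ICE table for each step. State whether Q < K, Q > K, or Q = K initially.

Q₀ = 0.008036; Q < K (proceeds forward)

Q₀ = 0.008036 vs Keq = 27.06 ⇒ Q<K, forward
Step 1:
                  X         E         M
  init        1.659    0.3209    0.2275
  Δ         -0.7875   -0.2625    0.7875
  eq         0.8715   0.05839     1.015
  solve Keq expr → x = 0.2625; check Q = 27.06
Then remove 0.333 M of X.
Step 2:
                  X         E         M
  init       0.5385   0.05839     1.015
  Δ          0.1148   0.03828   -0.1148
  eq         0.6533   0.09667    0.9002
  solve Keq expr → x = -0.03828; check Q = 27.06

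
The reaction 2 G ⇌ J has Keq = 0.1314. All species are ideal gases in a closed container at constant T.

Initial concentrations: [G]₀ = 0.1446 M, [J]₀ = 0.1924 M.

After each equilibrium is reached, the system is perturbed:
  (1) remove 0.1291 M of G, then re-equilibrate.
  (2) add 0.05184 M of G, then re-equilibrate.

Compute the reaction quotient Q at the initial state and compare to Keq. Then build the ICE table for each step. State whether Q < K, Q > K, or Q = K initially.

Q₀ = 9.202; Q > K (proceeds reverse)

Q₀ = 9.202 vs Keq = 0.1314 ⇒ Q>K, reverse
Step 1:
                   G          J
  I           0.1446     0.1924
  C           0.3265    -0.1632
  E           0.4711    0.02916
  solve Keq expr → x = -0.1632; check Q = 0.1314
Then remove 0.1291 M of G.
Step 2:
                   G          J
  I            0.342    0.02916
  C          0.02326   -0.01163
  E           0.3652    0.01753
  solve Keq expr → x = -0.01163; check Q = 0.1314
Then add 0.05184 M of G.
Step 3:
                   G          J
  I           0.4171    0.01753
  C        -0.008758   0.004379
  E           0.4083    0.02191
  solve Keq expr → x = 0.004379; check Q = 0.1314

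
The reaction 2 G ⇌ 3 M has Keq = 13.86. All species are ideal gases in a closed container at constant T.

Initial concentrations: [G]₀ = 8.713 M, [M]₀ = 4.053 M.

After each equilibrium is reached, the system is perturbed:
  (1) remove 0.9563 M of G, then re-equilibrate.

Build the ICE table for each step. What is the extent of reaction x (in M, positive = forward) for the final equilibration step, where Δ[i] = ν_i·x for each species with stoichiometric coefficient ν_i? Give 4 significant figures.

Q₀ = 0.877 vs Keq = 13.86 ⇒ Q<K, forward
Step 1:
                  G         M
  init        8.713     4.053
  Δ          -2.633     3.949
  eq           6.08     8.002
  solve Keq expr → x = 1.316; check Q = 13.86
Then remove 0.9563 M of G.
Step 2:
                  G         M
  init        5.124     8.002
  Δ          0.3567   -0.5351
  eq          5.481     7.467
  solve Keq expr → x = -0.1784; check Q = 13.86

x = -0.1784 M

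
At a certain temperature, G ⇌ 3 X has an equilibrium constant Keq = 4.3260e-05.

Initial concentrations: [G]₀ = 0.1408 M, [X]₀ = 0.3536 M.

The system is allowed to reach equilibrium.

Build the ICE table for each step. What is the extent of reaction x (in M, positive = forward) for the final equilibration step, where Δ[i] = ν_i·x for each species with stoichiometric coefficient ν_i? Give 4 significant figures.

Q₀ = 0.314 vs Keq = 4.3260e-05 ⇒ Q>K, reverse
Step 1:
                  G         X
  I          0.1408    0.3536
  C          0.1105   -0.3314
  E          0.2513   0.02215
  solve Keq expr → x = -0.1105; check Q = 4.3260e-05

x = -0.1105 M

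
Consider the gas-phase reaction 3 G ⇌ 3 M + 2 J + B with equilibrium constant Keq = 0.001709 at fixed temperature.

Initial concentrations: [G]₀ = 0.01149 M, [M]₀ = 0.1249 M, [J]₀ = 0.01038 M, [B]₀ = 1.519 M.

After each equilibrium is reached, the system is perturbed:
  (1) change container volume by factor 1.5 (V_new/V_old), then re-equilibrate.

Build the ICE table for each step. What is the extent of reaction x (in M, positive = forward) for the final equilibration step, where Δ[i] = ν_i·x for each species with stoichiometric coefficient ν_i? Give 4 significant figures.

x = 5.1206e-04 M

Q₀ = 0.2102 vs Keq = 0.001709 ⇒ Q>K, reverse
Step 1:
                    G           M           J           B
  Initial     0.01149      0.1249     0.01038       1.519
  Change      0.01111    -0.01111   -0.007407   -0.003704
  Equil        0.0226      0.1138    0.002973       1.515
  solve Keq expr → x = -0.003704; check Q = 0.001709
Then change container volume by factor 1.5 (V_new/V_old).
Step 2:
                    G           M           J           B
  Initial     0.01507     0.07586    0.001982        1.01
  Change    -0.001536    0.001536    0.001024  5.1206e-04
  Equil       0.01353      0.0774    0.003006       1.011
  solve Keq expr → x = 5.1206e-04; check Q = 0.001709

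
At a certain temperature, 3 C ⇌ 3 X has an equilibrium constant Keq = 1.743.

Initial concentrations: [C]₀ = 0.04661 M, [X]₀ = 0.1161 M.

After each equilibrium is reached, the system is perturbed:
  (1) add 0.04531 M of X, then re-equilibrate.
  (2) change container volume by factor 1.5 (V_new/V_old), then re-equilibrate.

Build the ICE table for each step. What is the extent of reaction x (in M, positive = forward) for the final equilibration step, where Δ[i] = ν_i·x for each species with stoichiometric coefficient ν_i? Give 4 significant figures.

x = 0 M

Q₀ = 15.45 vs Keq = 1.743 ⇒ Q>K, reverse
Step 1:
                    C           X
  Initial     0.04661      0.1161
  Change      0.02723    -0.02723
  Equil       0.07384     0.08887
  solve Keq expr → x = -0.009078; check Q = 1.743
Then add 0.04531 M of X.
Step 2:
                    C           X
  Initial     0.07384      0.1342
  Change      0.02056    -0.02056
  Equil       0.09441      0.1136
  solve Keq expr → x = -0.006854; check Q = 1.743
Then change container volume by factor 1.5 (V_new/V_old).
Step 3:
                    C           X
  Initial     0.06294     0.07574
  Change            0           0
  Equil       0.06294     0.07574
  solve Keq expr → x = 0; check Q = 1.743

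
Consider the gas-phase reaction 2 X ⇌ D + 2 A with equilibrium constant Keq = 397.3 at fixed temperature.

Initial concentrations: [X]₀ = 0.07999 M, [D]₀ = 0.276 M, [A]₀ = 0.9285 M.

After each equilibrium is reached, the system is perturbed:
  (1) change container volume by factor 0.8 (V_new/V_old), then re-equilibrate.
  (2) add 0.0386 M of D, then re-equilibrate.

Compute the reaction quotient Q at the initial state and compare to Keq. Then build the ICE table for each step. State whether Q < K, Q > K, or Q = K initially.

Q₀ = 37.19; Q < K (proceeds forward)

Q₀ = 37.19 vs Keq = 397.3 ⇒ Q<K, forward
Step 1:
                    X           D           A
  Initial     0.07999       0.276      0.9285
  Change     -0.05291     0.02646     0.05291
  Equil       0.02708      0.3025      0.9814
  solve Keq expr → x = 0.02646; check Q = 397.3
Then change container volume by factor 0.8 (V_new/V_old).
Step 2:
                    X           D           A
  Initial     0.03385      0.3781       1.227
  Change     0.003784   -0.001892   -0.003784
  Equil       0.03763      0.3762       1.223
  solve Keq expr → x = -0.001892; check Q = 397.3
Then add 0.0386 M of D.
Step 3:
                    X           D           A
  Initial     0.03763      0.4148       1.223
  Change     0.001784 -8.9176e-04   -0.001784
  Equil       0.03942      0.4139       1.221
  solve Keq expr → x = -8.9176e-04; check Q = 397.3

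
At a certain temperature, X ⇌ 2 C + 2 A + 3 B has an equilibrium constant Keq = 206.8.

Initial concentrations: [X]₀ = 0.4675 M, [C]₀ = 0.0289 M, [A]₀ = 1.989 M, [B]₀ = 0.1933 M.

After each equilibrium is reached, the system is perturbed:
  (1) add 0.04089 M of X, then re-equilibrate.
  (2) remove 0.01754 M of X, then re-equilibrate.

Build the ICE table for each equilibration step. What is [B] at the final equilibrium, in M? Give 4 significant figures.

Q₀ = 5.1048e-05 vs Keq = 206.8 ⇒ Q<K, forward
Step 1:
                    X           C           A           B
  Initial      0.4675      0.0289       1.989      0.1933
  Change      -0.3987      0.7974      0.7974       1.196
  Equil       0.06878      0.8263       2.786       1.389
  solve Keq expr → x = 0.3987; check Q = 206.8
Then add 0.04089 M of X.
Step 2:
                    X           C           A           B
  Initial      0.1097      0.8263       2.786       1.389
  Change     -0.02066     0.04131     0.04131     0.06197
  Equil       0.08901      0.8677       2.828       1.451
  solve Keq expr → x = 0.02066; check Q = 206.8
Then remove 0.01754 M of X.
Step 3:
                    X           C           A           B
  Initial     0.07147      0.8677       2.828       1.451
  Change     0.008592    -0.01718    -0.01718    -0.02578
  Equil       0.08006      0.8505       2.811       1.426
  solve Keq expr → x = -0.008592; check Q = 206.8

[B]_eq = 1.426 M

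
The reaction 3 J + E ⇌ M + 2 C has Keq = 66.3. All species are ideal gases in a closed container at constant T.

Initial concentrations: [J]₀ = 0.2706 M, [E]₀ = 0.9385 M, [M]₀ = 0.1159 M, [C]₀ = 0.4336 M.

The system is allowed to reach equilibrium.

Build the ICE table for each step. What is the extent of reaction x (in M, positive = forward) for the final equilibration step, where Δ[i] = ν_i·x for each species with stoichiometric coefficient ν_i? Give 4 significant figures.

x = 0.05802 M

Q₀ = 1.172 vs Keq = 66.3 ⇒ Q<K, forward
Step 1:
                    J           E           M           C
  init         0.2706      0.9385      0.1159      0.4336
  Δ           -0.1741    -0.05802     0.05802       0.116
  eq          0.09655      0.8805      0.1739      0.5496
  solve Keq expr → x = 0.05802; check Q = 66.3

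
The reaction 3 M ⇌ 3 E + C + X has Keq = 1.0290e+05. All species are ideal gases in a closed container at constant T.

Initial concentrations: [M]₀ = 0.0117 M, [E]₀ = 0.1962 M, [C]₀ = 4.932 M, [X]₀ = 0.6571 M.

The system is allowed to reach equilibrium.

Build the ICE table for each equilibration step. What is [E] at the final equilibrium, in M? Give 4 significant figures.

Q₀ = 1.5282e+04 vs Keq = 1.0290e+05 ⇒ Q<K, forward
Step 1:
                    M           E           C           X
  init         0.0117      0.1962       4.932      0.6571
  Δ         -0.005329    0.005329    0.001776    0.001776
  eq         0.006371      0.2015       4.934      0.6589
  solve Keq expr → x = 0.001776; check Q = 1.0290e+05

[E]_eq = 0.2015 M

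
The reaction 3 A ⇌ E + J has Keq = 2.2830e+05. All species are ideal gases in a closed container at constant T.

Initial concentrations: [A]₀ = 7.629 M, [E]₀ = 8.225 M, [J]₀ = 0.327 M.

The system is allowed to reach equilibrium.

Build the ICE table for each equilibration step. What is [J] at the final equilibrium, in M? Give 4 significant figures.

Q₀ = 0.006057 vs Keq = 2.2830e+05 ⇒ Q<K, forward
Step 1:
                  A         E         J
  init        7.629     8.225     0.327
  Δ          -7.578     2.526     2.526
  eq        0.05122     10.75     2.853
  solve Keq expr → x = 2.526; check Q = 2.2830e+05

[J]_eq = 2.853 M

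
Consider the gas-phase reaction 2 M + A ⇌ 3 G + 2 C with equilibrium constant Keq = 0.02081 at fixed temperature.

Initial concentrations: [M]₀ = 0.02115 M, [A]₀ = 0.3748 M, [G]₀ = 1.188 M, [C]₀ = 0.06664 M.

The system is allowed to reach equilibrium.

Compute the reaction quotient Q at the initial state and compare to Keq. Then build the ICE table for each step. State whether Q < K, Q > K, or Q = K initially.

Q₀ = 44.41 vs Keq = 0.02081 ⇒ Q>K, reverse
Step 1:
                  M         A         G         C
  init      0.02115    0.3748     1.188   0.06664
  Δ         0.06015   0.03008  -0.09023  -0.06015
  eq         0.0813    0.4049     1.098  0.006488
  solve Keq expr → x = -0.03008; check Q = 0.02081

Q₀ = 44.41; Q > K (proceeds reverse)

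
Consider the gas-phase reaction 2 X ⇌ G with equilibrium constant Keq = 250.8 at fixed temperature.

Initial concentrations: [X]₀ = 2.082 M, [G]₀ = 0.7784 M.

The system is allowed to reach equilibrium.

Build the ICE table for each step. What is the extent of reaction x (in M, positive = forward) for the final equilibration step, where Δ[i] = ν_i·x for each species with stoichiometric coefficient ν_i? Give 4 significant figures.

Q₀ = 0.1796 vs Keq = 250.8 ⇒ Q<K, forward
Step 1:
                  X         G
  Initial     2.082    0.7784
  Change     -1.998    0.9989
  Equil     0.08418     1.777
  solve Keq expr → x = 0.9989; check Q = 250.8

x = 0.9989 M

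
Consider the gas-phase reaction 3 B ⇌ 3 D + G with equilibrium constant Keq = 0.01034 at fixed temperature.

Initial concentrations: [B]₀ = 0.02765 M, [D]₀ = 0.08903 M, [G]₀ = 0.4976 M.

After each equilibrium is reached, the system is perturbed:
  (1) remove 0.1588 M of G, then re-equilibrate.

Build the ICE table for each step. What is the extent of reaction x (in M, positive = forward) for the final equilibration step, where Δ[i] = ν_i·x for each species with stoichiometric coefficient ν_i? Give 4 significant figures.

Q₀ = 16.61 vs Keq = 0.01034 ⇒ Q>K, reverse
Step 1:
                  B         D         G
  init      0.02765   0.08903    0.4976
  Δ         0.06358  -0.06358  -0.02119
  eq        0.09123   0.02545    0.4764
  solve Keq expr → x = -0.02119; check Q = 0.01034
Then remove 0.1588 M of G.
Step 2:
                  B         D         G
  init      0.09123   0.02545    0.3176
  Δ       -0.002771  0.002771 9.2355e-04
  eq        0.08846   0.02822    0.3185
  solve Keq expr → x = 9.2355e-04; check Q = 0.01034

x = 9.2355e-04 M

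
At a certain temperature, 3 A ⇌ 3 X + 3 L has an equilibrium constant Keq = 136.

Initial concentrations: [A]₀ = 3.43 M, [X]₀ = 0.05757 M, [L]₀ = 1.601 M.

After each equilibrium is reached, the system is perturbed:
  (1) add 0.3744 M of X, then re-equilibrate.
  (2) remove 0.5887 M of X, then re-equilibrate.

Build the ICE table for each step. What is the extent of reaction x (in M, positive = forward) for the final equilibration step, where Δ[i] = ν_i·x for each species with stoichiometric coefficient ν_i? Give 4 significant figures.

x = 0.06476 M

Q₀ = 1.9404e-05 vs Keq = 136 ⇒ Q<K, forward
Step 1:
                  A         X         L
  Initial      3.43   0.05757     1.601
  Change     -1.995     1.995     1.995
  Equil       1.435     2.052     3.596
  solve Keq expr → x = 0.665; check Q = 136
Then add 0.3744 M of X.
Step 2:
                  A         X         L
  Initial     1.435     2.427     3.596
  Change     0.1219   -0.1219   -0.1219
  Equil       1.557     2.305     3.474
  solve Keq expr → x = -0.04064; check Q = 136
Then remove 0.5887 M of X.
Step 3:
                  A         X         L
  Initial     1.557     1.716     3.474
  Change    -0.1943    0.1943    0.1943
  Equil       1.363      1.91     3.668
  solve Keq expr → x = 0.06476; check Q = 136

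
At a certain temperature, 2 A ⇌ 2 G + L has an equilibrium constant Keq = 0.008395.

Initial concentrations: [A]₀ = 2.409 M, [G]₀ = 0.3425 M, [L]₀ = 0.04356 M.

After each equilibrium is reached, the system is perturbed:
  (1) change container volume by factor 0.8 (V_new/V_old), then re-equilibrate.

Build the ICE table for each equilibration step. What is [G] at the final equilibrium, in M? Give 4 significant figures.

Q₀ = 8.8051e-04 vs Keq = 0.008395 ⇒ Q<K, forward
Step 1:
                   A          G          L
  init         2.409     0.3425    0.04356
  Δ          -0.1962     0.1962    0.09809
  eq           2.213     0.5387     0.1417
  solve Keq expr → x = 0.09809; check Q = 0.008395
Then change container volume by factor 0.8 (V_new/V_old).
Step 2:
                   A          G          L
  init         2.766     0.6734     0.1771
  Δ          0.03316   -0.03316   -0.01658
  eq           2.799     0.6402     0.1605
  solve Keq expr → x = -0.01658; check Q = 0.008395

[G]_eq = 0.6402 M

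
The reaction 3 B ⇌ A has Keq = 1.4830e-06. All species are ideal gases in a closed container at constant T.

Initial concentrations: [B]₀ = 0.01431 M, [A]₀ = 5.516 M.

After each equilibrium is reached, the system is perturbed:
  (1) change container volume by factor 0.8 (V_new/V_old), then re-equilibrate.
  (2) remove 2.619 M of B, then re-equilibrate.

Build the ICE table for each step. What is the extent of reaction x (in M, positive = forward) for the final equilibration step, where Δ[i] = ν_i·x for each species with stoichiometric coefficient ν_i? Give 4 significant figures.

Q₀ = 1.8824e+06 vs Keq = 1.4830e-06 ⇒ Q>K, reverse
Step 1:
                    B           A
  Initial     0.01431       5.516
  Change        16.53      -5.509
  Equil         16.54    0.006713
  solve Keq expr → x = -5.509; check Q = 1.4830e-06
Then change container volume by factor 0.8 (V_new/V_old).
Step 2:
                    B           A
  Initial       20.68    0.008391
  Change     -0.01408    0.004693
  Equil         20.66     0.01308
  solve Keq expr → x = 0.004693; check Q = 1.4830e-06
Then remove 2.619 M of B.
Step 3:
                    B           A
  Initial       18.04     0.01308
  Change      0.01306   -0.004352
  Equil         18.06    0.008732
  solve Keq expr → x = -0.004352; check Q = 1.4830e-06

x = -0.004352 M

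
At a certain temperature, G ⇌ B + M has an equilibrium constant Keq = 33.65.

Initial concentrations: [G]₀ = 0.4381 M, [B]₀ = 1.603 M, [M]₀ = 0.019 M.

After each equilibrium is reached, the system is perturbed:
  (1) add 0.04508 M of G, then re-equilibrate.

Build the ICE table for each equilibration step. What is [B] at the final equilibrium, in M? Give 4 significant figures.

Q₀ = 0.06952 vs Keq = 33.65 ⇒ Q<K, forward
Step 1:
                    G           B           M
  init         0.4381       1.603       0.019
  Δ           -0.4123      0.4123      0.4123
  eq          0.02583       2.015      0.4313
  solve Keq expr → x = 0.4123; check Q = 33.65
Then add 0.04508 M of G.
Step 2:
                    G           B           M
  init        0.07091       2.015      0.4313
  Δ          -0.04198     0.04198     0.04198
  eq          0.02893       2.057      0.4732
  solve Keq expr → x = 0.04198; check Q = 33.65

[B]_eq = 2.057 M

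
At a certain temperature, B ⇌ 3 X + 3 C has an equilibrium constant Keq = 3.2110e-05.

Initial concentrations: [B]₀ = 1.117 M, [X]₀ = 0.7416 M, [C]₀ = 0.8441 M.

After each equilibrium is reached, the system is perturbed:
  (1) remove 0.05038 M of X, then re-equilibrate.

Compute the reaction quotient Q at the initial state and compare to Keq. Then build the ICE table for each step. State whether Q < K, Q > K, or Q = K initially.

Q₀ = 0.2196; Q > K (proceeds reverse)

Q₀ = 0.2196 vs Keq = 3.2110e-05 ⇒ Q>K, reverse
Step 1:
                  B         X         C
  I           1.117    0.7416    0.8441
  C          0.1998   -0.5993   -0.5993
  E           1.317    0.1423    0.2448
  solve Keq expr → x = -0.1998; check Q = 3.2110e-05
Then remove 0.05038 M of X.
Step 2:
                  B         X         C
  I           1.317   0.09193    0.2448
  C        -0.01103   0.03309   0.03309
  E           1.306     0.125    0.2779
  solve Keq expr → x = 0.01103; check Q = 3.2110e-05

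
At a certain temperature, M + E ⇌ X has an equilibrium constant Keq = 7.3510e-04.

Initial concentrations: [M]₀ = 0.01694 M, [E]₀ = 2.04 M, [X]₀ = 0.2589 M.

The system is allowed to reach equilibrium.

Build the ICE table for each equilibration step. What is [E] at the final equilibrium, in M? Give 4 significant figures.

[E]_eq = 2.298 M

Q₀ = 7.492 vs Keq = 7.3510e-04 ⇒ Q>K, reverse
Step 1:
                    M           E           X
  init        0.01694        2.04      0.2589
  Δ            0.2584      0.2584     -0.2584
  eq           0.2754       2.298  4.6527e-04
  solve Keq expr → x = -0.2584; check Q = 7.3510e-04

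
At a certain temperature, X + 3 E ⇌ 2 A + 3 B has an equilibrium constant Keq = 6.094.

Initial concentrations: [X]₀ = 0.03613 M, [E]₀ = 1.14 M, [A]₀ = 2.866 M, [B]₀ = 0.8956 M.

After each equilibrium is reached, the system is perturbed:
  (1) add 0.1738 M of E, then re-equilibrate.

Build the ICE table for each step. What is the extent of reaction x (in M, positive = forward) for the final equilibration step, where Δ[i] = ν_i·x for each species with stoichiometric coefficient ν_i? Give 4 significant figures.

Q₀ = 110.2 vs Keq = 6.094 ⇒ Q>K, reverse
Step 1:
                   X          E          A          B
  init       0.03613       1.14      2.866     0.8956
  Δ          0.08343     0.2503    -0.1669    -0.2503
  eq          0.1196       1.39      2.699     0.6453
  solve Keq expr → x = -0.08343; check Q = 6.094
Then add 0.1738 M of E.
Step 2:
                   X          E          A          B
  init        0.1196      1.564      2.699     0.6453
  Δ         -0.01191   -0.03572    0.02381    0.03572
  eq          0.1077      1.528      2.723      0.681
  solve Keq expr → x = 0.01191; check Q = 6.094

x = 0.01191 M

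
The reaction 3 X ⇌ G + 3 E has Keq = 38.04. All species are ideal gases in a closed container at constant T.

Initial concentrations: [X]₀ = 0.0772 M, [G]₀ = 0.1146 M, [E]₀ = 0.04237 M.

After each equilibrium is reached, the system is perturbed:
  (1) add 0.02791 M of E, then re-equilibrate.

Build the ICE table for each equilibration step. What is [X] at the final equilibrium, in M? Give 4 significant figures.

[X]_eq = 0.01947 M

Q₀ = 0.01895 vs Keq = 38.04 ⇒ Q<K, forward
Step 1:
                  X         G         E
  I          0.0772    0.1146   0.04237
  C        -0.06137   0.02046   0.06137
  E         0.01583    0.1351    0.1037
  solve Keq expr → x = 0.02046; check Q = 38.04
Then add 0.02791 M of E.
Step 2:
                  X         G         E
  I         0.01583    0.1351    0.1317
  C        0.003643 -0.001214 -0.003643
  E         0.01947    0.1338     0.128
  solve Keq expr → x = -0.001214; check Q = 38.04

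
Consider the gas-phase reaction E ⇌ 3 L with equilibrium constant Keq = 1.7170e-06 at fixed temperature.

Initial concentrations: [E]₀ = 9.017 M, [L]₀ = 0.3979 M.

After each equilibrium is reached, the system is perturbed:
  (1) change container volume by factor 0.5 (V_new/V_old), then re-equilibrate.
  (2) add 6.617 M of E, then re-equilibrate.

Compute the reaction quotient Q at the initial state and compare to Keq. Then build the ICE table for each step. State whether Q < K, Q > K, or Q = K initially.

Q₀ = 0.006987; Q > K (proceeds reverse)

Q₀ = 0.006987 vs Keq = 1.7170e-06 ⇒ Q>K, reverse
Step 1:
                  E         L
  init        9.017    0.3979
  Δ          0.1243   -0.3729
  eq          9.141   0.02504
  solve Keq expr → x = -0.1243; check Q = 1.7170e-06
Then change container volume by factor 0.5 (V_new/V_old).
Step 2:
                  E         L
  init        18.28   0.05008
  Δ        0.006175  -0.01853
  eq          18.29   0.03155
  solve Keq expr → x = -0.006175; check Q = 1.7170e-06
Then add 6.617 M of E.
Step 3:
                  E         L
  init        24.91   0.03155
  Δ        -0.00114   0.00342
  eq           24.9   0.03497
  solve Keq expr → x = 0.00114; check Q = 1.7170e-06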